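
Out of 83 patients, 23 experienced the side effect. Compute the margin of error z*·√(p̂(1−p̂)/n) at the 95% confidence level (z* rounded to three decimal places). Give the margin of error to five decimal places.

ME = 0.09629

The sample proportion is 23/83 = 0.27711.
SE(p̂) = √(0.27711·0.72289/83) = 0.049127.
z* = 1.960 at the 95% level.
ME = 1.960·0.049127 = 0.09629.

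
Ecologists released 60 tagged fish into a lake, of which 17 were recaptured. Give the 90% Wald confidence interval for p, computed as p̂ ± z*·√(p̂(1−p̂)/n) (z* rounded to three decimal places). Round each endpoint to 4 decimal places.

Sample proportion p̂ = 17/60 = 0.28333.
Standard error of p̂: √(0.203056/60) = √0.003384259 = 0.058174.
z* = 1.645 at the 90% level.
Margin of error: 1.645 × 0.058174 = 0.09570.
So the interval runs from 0.1876 to 0.3790.

(0.1876, 0.3790)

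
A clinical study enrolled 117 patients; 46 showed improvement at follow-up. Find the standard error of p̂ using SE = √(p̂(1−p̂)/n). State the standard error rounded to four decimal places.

p̂ = 46/117 = 0.39316.
p̂(1−p̂) = 0.238585.
Dividing by n and taking the root: √0.002039188 = 0.0452.

SE = 0.0452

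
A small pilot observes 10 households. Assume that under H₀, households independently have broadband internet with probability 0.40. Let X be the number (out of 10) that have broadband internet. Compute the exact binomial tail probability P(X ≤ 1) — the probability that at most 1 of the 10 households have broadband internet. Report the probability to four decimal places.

P = 0.0464

X ~ Binomial(n=10, p=0.40).
P(X ≤ 1) = C(10,0)·0.40^0·0.60^10 + C(10,1)·0.40^1·0.60^9.
= 0.006047 + 0.040311 = 0.0464.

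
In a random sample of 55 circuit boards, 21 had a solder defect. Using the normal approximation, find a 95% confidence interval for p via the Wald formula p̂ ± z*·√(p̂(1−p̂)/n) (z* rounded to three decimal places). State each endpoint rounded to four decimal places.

p̂ = 21/55 = 0.38182.
Standard error of p̂: √(0.236033/55) = √0.004291510 = 0.065510.
z* = 1.960 at the 95% level.
Margin = 1.960·0.065510 = 0.12840.
Interval: 0.38182 ± 0.12840 → (0.2534, 0.5102).

(0.2534, 0.5102)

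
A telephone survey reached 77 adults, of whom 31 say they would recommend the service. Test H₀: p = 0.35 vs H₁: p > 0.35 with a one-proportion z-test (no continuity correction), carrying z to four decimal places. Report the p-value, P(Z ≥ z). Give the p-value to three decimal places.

With x = 31 successes in n = 77, p̂ = 0.40260.
Null standard error: √(0.35·0.65/77) = √0.002954545 = 0.054356.
z = (p̂ − p₀)/SE = (31/77 − 0.35)/0.054356 ≈ 0.9677.
p-value = P(Z ≥ z) with z = 0.9677 → 0.167.

p-value = 0.167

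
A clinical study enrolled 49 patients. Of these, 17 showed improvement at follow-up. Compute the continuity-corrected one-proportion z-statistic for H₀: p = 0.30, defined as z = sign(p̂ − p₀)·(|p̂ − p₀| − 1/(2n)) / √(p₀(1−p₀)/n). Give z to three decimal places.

z = 0.561

p̂ = 17/49 = 0.34694. p̂ − p₀ = 0.046939.
1/(2n) = 0.010204.
Corrected numerator: |0.046939| − 0.010204 = 0.036735.
Under H₀, SE = √(p₀(1−p₀)/n) = √(0.30·0.70/49) = √0.004285714 = 0.065465.
z = +0.036735/0.065465 = 0.561.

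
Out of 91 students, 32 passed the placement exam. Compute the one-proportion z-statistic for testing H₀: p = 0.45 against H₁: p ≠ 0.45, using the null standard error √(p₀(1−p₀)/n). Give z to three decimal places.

p̂ = 32/91 = 0.35165.
SE₀ = √(0.45·0.55/91) = 0.052152.
z = (p̂ − p₀)/SE = (0.35165 − 0.45)/0.052152 = -1.886.

z = -1.886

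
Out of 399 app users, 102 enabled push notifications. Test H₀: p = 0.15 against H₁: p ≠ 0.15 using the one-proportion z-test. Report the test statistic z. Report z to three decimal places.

With x = 102 successes in n = 399, p̂ = 0.25564.
SE₀ = √(0.15·0.85/399) = 0.017876.
z = (0.25564 − 0.15)/0.017876 = 0.10564/0.017876 = 5.910.

z = 5.910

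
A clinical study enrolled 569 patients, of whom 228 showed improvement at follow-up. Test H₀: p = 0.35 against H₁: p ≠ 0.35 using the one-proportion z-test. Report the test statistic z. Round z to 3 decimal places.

p̂ = 228/569 = 0.40070.
Null standard error: √(0.35·0.65/569) = √0.000399824 = 0.019996.
z = (p̂ − p₀)/SE = (0.40070 − 0.35)/0.019996 = 2.536.

z = 2.536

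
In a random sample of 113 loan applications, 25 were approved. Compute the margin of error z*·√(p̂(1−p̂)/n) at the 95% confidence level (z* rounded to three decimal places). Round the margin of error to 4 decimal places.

ME = 0.0765

p̂ = 25/113 = 0.22124.
Standard error of p̂: √(0.172292/113) = √0.001524710 = 0.039048.
For 95% confidence, z* = 1.960.
Margin of error = z*·SE = 1.960 × 0.039048 = 0.0765.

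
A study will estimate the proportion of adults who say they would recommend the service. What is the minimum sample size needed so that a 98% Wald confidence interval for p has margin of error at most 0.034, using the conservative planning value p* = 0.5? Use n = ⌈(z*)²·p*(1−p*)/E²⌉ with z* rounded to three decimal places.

n = 1171

For 98% confidence, z* = 2.326.
p*(1−p*) = 0.50·0.50 = 0.2500.
Required n before rounding: 5.410276 × 0.2500 / 0.034² = 1170.042.
Rounding up, n = 1171.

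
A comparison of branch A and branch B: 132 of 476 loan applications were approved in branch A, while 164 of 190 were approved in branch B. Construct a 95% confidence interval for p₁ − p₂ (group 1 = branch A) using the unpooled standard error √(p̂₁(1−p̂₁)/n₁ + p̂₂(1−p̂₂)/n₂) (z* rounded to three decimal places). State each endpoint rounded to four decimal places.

(-0.6491, -0.5226)

p̂₁ = 132/476 = 0.27731, p̂₂ = 164/190 = 0.86316; p̂₁ − p̂₂ = -0.58585.
Unpooled SE = √(p̂₁(1−p̂₁)/n₁ + p̂₂(1−p̂₂)/n₂) = √(0.000421029 + 0.000621665) = 0.032291.
For 95% confidence, z* = 1.960. Margin of error = 0.06329.
CI: -0.58585 ± 0.06329 = (-0.6491, -0.5226).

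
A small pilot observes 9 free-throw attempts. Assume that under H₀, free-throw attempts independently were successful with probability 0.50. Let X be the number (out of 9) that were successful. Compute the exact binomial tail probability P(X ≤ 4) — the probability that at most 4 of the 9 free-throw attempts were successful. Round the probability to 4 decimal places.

X is binomial with n = 9 and p = 0.50.
P(X ≤ 4) = Σ_{j=0}^{4} C(9,j)·0.50^j·0.50^{9−j}.
= 0.001953 + 0.017578 + 0.070312 + 0.164062 + 0.246094 = 0.5000.

P = 0.5000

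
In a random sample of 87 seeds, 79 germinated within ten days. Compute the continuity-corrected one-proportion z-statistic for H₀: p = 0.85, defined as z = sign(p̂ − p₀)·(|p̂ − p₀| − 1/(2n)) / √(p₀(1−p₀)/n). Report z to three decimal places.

Sample proportion p̂ = 79/87 = 0.90805. p̂ − p₀ = 0.058046.
1/(2n) = 0.005747.
Corrected numerator: |0.058046| − 0.005747 = 0.052299.
SE₀ = √(0.85·0.15/87) = 0.038282.
z = (+)0.052299/0.038282 = 1.366.

z = 1.366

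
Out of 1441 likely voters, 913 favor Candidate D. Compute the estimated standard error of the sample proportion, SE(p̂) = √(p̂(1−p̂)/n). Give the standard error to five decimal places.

SE = 0.01269

The sample proportion is 913/1441 = 0.63359.
p̂(1−p̂) = 0.63359·0.36641 = 0.232154.
Dividing by n and taking the root: √0.000161106 = 0.01269.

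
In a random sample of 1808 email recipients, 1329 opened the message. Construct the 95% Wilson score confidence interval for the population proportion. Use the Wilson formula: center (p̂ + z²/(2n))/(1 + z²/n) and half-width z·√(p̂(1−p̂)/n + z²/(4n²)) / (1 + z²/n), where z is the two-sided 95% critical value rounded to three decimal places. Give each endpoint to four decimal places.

Here p̂ = 1329/1808 = 0.73507 and z = 1.960 (z² = 3.841600).
Denominator 1 + z²/n = 1 + 3.841600/1808 = 1.002125.
Adjusted center: (0.73507 + z²/(2n))/1.002125 = 0.73457.
Radicand: p̂(1−p̂)/n + z²/(4n²) = 0.000107712 + 0.000000294 = 0.000108006.
Half-width = 1.960·√0.000108006/1.002125 = 0.02033.
Interval: 0.73457 ± 0.02033 → (0.7142, 0.7549).

(0.7142, 0.7549)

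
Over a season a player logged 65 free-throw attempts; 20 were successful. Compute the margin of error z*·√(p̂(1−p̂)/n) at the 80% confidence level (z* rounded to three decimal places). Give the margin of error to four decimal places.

With x = 20 successes in n = 65, p̂ = 0.30769.
SE(p̂) = √(0.30769·0.69231/65) = 0.057247.
For 80% confidence, z* = 1.282.
Margin of error = z*·SE = 1.282 × 0.057247 = 0.0734.

ME = 0.0734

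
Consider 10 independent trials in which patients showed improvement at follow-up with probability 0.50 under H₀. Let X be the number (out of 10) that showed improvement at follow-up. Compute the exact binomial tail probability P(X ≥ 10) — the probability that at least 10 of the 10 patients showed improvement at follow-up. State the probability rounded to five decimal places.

X ~ Binomial(n=10, p=0.50).
P(X ≥ 10) = C(10,10)·0.50^10·0.50^0.
= 0.000977 = 0.00098.

P = 0.00098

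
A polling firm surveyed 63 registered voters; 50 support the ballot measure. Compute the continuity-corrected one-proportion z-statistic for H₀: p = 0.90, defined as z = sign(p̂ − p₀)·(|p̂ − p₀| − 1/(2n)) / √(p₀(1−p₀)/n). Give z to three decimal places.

The sample proportion is 50/63 = 0.79365. p̂ − p₀ = -0.106349.
1/(2n) = 0.007937.
Corrected numerator: |-0.106349| − 0.007937 = 0.098412.
Null standard error: √(0.90·0.10/63) = √0.001428571 = 0.037796.
z = −0.098412/0.037796 = -2.604.

z = -2.604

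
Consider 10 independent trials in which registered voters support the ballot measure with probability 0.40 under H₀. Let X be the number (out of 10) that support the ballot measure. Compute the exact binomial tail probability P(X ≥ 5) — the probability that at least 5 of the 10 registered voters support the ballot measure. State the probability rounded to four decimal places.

X is binomial with n = 10 and p = 0.40.
P(X ≥ 5) = Σ_{j=5}^{10} C(10,j)·0.40^j·0.60^{10−j}.
= 0.200658 + 0.111477 + 0.042467 + 0.010617 + 0.001573 + 0.000105 = 0.3669.

P = 0.3669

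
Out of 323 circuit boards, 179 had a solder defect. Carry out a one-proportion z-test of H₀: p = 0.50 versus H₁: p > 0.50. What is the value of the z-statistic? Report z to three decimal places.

With x = 179 successes in n = 323, p̂ = 0.55418.
Null standard error: √(0.50·0.50/323) = √0.000773994 = 0.027821.
z = (p̂ − p₀)/SE = (0.55418 − 0.50)/0.027821 = 1.947.

z = 1.947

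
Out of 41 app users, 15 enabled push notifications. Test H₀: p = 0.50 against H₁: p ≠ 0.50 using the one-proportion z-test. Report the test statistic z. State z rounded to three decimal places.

z = -1.718

Sample proportion p̂ = 15/41 = 0.36585.
Null standard error: √(0.50·0.50/41) = √0.006097561 = 0.078087.
z = (0.36585 − 0.50)/0.078087 = -0.13415/0.078087 = -1.718.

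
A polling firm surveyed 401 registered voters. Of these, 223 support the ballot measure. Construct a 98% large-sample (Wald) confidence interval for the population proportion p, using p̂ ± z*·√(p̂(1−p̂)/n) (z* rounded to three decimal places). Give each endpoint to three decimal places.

(0.498, 0.614)

Sample proportion p̂ = 223/401 = 0.55611.
SE(p̂) = √(0.55611·0.44389/401) = 0.024811.
z* = 2.326 at the 98% level.
Margin of error: 2.326 × 0.024811 = 0.05771.
So the interval runs from 0.498 to 0.614.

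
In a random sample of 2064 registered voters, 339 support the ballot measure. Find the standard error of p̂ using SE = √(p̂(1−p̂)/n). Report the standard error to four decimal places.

p̂ = 339/2064 = 0.16424.
p̂(1−p̂) = 0.137265.
SE = √(0.137265/2064) = 0.0082.

SE = 0.0082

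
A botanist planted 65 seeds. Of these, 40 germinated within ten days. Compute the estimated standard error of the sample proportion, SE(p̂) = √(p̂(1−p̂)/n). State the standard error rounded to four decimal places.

The sample proportion is 40/65 = 0.61538.
p̂(1−p̂) = 0.236687.
SE = √(0.236687/65) = √0.003641338 = 0.0603.

SE = 0.0603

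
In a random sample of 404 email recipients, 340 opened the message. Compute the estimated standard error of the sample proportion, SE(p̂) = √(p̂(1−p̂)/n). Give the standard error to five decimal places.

p̂ = 340/404 = 0.84158.
p̂(1−p̂) = 0.133323.
SE = √(0.133323/404) = √0.000330007 = 0.01817.

SE = 0.01817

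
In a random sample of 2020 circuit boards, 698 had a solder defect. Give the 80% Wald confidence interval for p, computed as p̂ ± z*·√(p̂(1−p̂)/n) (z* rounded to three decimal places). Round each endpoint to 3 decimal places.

p̂ = 698/2020 = 0.34554.
Standard error of p̂: √(0.226144/2020) = √0.000111952 = 0.010581.
For 80% confidence, z* = 1.282.
Margin of error: 1.282 × 0.010581 = 0.01356.
Interval: 0.34554 ± 0.01356 → (0.332, 0.359).

(0.332, 0.359)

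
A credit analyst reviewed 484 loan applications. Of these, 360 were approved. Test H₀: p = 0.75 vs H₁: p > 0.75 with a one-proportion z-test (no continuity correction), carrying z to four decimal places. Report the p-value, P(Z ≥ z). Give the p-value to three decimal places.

The sample proportion is 360/484 = 0.74380.
Null standard error: √(0.75·0.25/484) = √0.000387397 = 0.019682.
Test statistic (full precision, shown to 4 dp): z = (360/484 − 0.75)/SE₀ ≈ -0.3149.
From the standard normal, P(Z ≥ z) = 0.624.

p-value = 0.624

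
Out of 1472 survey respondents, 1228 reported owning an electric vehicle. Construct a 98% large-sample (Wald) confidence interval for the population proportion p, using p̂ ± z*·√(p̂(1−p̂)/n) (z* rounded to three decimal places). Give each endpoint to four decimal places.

Sample proportion p̂ = 1228/1472 = 0.83424.
SE(p̂) = √(0.83424·0.16576/1472) = 0.009692.
The 98% critical value is z* = 2.326.
Margin = 2.326·0.009692 = 0.02254.
CI: 0.83424 ± 0.02254 = (0.8117, 0.8568).

(0.8117, 0.8568)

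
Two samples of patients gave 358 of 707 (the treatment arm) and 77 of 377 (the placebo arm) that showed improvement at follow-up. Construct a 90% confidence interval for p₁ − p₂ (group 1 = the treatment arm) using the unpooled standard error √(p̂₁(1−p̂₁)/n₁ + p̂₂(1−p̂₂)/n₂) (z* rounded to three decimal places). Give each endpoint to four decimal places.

p̂₁ = 358/707 = 0.50636, p̂₂ = 77/377 = 0.20424; p̂₁ − p̂₂ = 0.30212.
Unpooled SE = √(p̂₁(1−p̂₁)/n₁ + p̂₂(1−p̂₂)/n₂) = √(0.000353549 + 0.000431110) = 0.028012.
The 90% critical value is z* = 1.645. Margin of error = 0.04608.
So the interval runs from 0.2560 to 0.3482.

(0.2560, 0.3482)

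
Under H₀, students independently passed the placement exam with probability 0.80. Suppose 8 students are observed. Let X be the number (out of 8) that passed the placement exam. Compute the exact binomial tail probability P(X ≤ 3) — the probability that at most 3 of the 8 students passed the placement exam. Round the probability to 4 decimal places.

X is binomial with n = 8 and p = 0.80.
P(X ≤ 3) = C(8,0)·0.80^0·0.20^8 + C(8,1)·0.80^1·0.20^7 + C(8,2)·0.80^2·0.20^6 + C(8,3)·0.80^3·0.20^5.
= 0.000003 + 0.000082 + 0.001147 + 0.009175 = 0.0104.

P = 0.0104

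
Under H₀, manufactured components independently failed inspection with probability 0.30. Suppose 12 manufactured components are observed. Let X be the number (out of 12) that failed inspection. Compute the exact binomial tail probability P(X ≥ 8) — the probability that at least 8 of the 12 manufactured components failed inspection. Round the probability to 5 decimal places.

X is binomial with n = 12 and p = 0.30.
P(X ≥ 8) = Σ_{j=8}^{12} C(12,j)·0.30^j·0.70^{12−j}.
= 0.007798 + 0.001485 + 0.000191 + 0.000015 + 0.000001 = 0.00949.

P = 0.00949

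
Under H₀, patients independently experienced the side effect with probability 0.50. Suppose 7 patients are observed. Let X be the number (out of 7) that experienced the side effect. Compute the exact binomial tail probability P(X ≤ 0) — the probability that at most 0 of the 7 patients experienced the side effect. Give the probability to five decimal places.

P = 0.00781

X ~ Binomial(n=7, p=0.50).
P(X ≤ 0) = C(7,0)·0.50^0·0.50^7.
= 0.007812 = 0.00781.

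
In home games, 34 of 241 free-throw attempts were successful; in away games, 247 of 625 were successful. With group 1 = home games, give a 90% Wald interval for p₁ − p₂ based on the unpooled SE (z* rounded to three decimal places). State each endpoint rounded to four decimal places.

p̂₁ = 0.14108, p̂₂ = 0.39520, so the observed difference is -0.25412.
Unpooled SE = √(p̂₁(1−p̂₁)/n₁ + p̂₂(1−p̂₂)/n₂) = √(0.000502803 + 0.000382427) = 0.029753.
z* = 1.645 at the 90% level. Margin = 1.645·0.029753 = 0.04894.
CI: -0.25412 ± 0.04894 = (-0.3031, -0.2052).

(-0.3031, -0.2052)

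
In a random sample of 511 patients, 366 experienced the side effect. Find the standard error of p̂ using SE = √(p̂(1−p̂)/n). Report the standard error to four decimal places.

SE = 0.0199

The sample proportion is 366/511 = 0.71624.
p̂(1−p̂) = 0.71624·0.28376 = 0.203240.
SE = √(0.203240/511) = √0.000397730 = 0.0199.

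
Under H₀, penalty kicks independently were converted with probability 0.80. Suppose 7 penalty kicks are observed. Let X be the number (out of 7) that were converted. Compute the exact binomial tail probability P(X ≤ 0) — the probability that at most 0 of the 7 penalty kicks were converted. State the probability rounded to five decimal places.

P = 0.00001

X is binomial with n = 7 and p = 0.80.
P(X ≤ 0) = C(7,0)·0.80^0·0.20^7.
= 0.000013 = 0.00001.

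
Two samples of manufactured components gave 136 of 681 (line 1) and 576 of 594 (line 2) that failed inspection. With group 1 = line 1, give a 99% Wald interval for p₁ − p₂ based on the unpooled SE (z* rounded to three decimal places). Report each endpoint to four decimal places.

(-0.8134, -0.7266)

p̂₁ = 136/681 = 0.19971, p̂₂ = 576/594 = 0.96970; p̂₁ − p̂₂ = -0.76999.
Unpooled SE = √(p̂₁(1−p̂₁)/n₁ + p̂₂(1−p̂₂)/n₂) = √(0.000234690 + 0.000049469) = 0.016857.
For 99% confidence, z* = 2.576. Margin = 2.576·0.016857 = 0.04342.
CI: -0.76999 ± 0.04342 = (-0.8134, -0.7266).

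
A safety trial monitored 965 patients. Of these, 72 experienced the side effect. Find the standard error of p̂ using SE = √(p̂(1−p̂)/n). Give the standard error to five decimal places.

Sample proportion p̂ = 72/965 = 0.07461.
p̂(1−p̂) = 0.069043.
Dividing by n and taking the root: √0.000071547 = 0.00846.

SE = 0.00846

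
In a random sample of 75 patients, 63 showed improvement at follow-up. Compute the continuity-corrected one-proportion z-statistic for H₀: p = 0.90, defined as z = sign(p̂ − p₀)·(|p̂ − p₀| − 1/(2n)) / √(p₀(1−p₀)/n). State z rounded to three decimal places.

z = -1.540

With x = 63 successes in n = 75, p̂ = 0.84000. p̂ − p₀ = -0.060000.
1/(2n) = 0.006667.
Corrected numerator: |-0.060000| − 0.006667 = 0.053333.
Null standard error: √(0.90·0.10/75) = √0.001200000 = 0.034641.
z = (−)0.053333/0.034641 = -1.540.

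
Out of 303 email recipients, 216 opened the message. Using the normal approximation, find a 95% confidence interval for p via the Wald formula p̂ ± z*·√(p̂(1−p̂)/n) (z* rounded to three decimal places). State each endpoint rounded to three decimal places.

With x = 216 successes in n = 303, p̂ = 0.71287.
Standard error of p̂: √(0.204686/303) = √0.000675531 = 0.025991.
For 95% confidence, z* = 1.960.
Margin = 1.960·0.025991 = 0.05094.
Interval: 0.71287 ± 0.05094 → (0.662, 0.764).

(0.662, 0.764)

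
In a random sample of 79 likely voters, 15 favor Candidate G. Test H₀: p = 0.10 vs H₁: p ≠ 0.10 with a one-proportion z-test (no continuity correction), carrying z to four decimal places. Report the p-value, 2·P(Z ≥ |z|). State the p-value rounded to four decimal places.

p-value = 0.0078

p̂ = 15/79 = 0.18987.
Null standard error: √(0.10·0.90/79) = √0.001139241 = 0.033753.
Test statistic (full precision, shown to 4 dp): z = (15/79 − 0.10)/SE₀ ≈ 2.6627.
p-value = 2·P(Z ≥ |z|) with z = 2.6627 → 0.0078.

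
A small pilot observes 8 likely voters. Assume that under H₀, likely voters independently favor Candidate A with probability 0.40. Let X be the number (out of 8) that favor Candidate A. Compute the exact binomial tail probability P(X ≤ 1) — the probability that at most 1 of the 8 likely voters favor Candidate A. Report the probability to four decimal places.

P = 0.1064

X is binomial with n = 8 and p = 0.40.
P(X ≤ 1) = C(8,0)·0.40^0·0.60^8 + C(8,1)·0.40^1·0.60^7.
= 0.016796 + 0.089580 = 0.1064.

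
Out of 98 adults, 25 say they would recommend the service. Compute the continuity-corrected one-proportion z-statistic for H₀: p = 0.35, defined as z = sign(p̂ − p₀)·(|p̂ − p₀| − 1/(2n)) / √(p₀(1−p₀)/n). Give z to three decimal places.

The sample proportion is 25/98 = 0.25510. p̂ − p₀ = -0.094898.
1/(2n) = 0.005102.
Corrected numerator: |-0.094898| − 0.005102 = 0.089796.
Under H₀, SE = √(p₀(1−p₀)/n) = √(0.35·0.65/98) = √0.002321429 = 0.048181.
z = −0.089796/0.048181 = -1.864.

z = -1.864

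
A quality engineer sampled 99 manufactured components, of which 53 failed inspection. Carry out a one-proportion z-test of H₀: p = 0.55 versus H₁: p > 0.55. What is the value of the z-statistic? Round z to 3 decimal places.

z = -0.293

With x = 53 successes in n = 99, p̂ = 0.53535.
SE₀ = √(0.55·0.45/99) = 0.050000.
z = (0.53535 − 0.55)/0.050000 = -0.01465/0.050000 = -0.293.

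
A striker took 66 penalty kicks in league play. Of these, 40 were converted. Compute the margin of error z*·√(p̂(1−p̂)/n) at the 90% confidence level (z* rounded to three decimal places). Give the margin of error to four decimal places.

ME = 0.0989

The sample proportion is 40/66 = 0.60606.
Standard error of p̂: √(0.238751/66) = √0.003617442 = 0.060145.
The 90% critical value is z* = 1.645.
ME = 1.645·0.060145 = 0.0989.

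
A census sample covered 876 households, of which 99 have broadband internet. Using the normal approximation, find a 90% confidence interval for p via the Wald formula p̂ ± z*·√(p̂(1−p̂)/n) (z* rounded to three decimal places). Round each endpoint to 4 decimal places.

(0.0954, 0.1306)

p̂ = 99/876 = 0.11301.
Standard error of p̂: √(0.100242/876) = √0.000114431 = 0.010697.
z* = 1.645 at the 90% level.
Margin of error: 1.645 × 0.010697 = 0.01760.
CI: 0.11301 ± 0.01760 = (0.0954, 0.1306).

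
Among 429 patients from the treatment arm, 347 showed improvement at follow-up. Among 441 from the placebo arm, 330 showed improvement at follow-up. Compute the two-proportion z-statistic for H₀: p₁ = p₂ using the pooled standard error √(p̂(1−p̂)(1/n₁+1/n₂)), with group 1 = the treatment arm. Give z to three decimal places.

z = 2.149

p̂₁ = 347/429 = 0.80886, p̂₂ = 330/441 = 0.74830.
Pooling: p̂ = 677/870 = 0.77816.
Pooled SE = √[0.1726265·0.00459858] ≈ 0.028175.
z = 0.06056/0.028175 = 2.149.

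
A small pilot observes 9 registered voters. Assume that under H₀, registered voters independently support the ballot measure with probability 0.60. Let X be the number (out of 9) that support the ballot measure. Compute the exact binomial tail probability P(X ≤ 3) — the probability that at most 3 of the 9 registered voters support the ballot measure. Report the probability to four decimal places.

P = 0.0994

X is binomial with n = 9 and p = 0.60.
P(X ≤ 3) = C(9,0)·0.60^0·0.40^9 + C(9,1)·0.60^1·0.40^8 + C(9,2)·0.60^2·0.40^7 + C(9,3)·0.60^3·0.40^6.
= 0.000262 + 0.003539 + 0.021234 + 0.074318 = 0.0994.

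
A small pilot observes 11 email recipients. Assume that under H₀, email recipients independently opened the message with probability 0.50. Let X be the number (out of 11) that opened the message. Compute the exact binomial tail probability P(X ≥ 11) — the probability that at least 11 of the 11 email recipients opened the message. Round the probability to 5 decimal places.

P = 0.00049

X is binomial with n = 11 and p = 0.50.
P(X ≥ 11) = C(11,11)·0.50^11·0.50^0.
= 0.000488 = 0.00049.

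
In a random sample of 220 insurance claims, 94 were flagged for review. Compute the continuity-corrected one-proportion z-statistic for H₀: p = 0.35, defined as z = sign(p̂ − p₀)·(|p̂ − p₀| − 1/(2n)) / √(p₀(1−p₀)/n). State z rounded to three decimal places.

p̂ = 94/220 = 0.42727. p̂ − p₀ = 0.077273.
Continuity correction 1/(2n) = 1/440 = 0.002273.
Corrected numerator: |0.077273| − 0.002273 = 0.075000.
SE₀ = √(0.35·0.65/220) = 0.032157.
z = +0.075000/0.032157 = 2.332.

z = 2.332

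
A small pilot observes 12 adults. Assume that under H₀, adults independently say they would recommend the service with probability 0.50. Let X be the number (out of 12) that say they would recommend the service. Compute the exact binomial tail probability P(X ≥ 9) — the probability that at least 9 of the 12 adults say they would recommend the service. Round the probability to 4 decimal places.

X ~ Binomial(n=12, p=0.50).
P(X ≥ 9) = C(12,9)·0.50^9·0.50^3 + C(12,10)·0.50^10·0.50^2 + C(12,11)·0.50^11·0.50^1 + C(12,12)·0.50^12·0.50^0.
= 0.053711 + 0.016113 + 0.002930 + 0.000244 = 0.0730.

P = 0.0730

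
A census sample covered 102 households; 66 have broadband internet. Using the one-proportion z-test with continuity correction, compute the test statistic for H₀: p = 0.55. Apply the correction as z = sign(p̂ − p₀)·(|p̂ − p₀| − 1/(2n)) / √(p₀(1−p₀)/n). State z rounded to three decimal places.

Sample proportion p̂ = 66/102 = 0.64706. p̂ − p₀ = 0.097059.
Continuity correction 1/(2n) = 1/204 = 0.004902.
Corrected numerator: |0.097059| − 0.004902 = 0.092157.
SE₀ = √(0.55·0.45/102) = 0.049259.
z = (+)0.092157/0.049259 = 1.871.

z = 1.871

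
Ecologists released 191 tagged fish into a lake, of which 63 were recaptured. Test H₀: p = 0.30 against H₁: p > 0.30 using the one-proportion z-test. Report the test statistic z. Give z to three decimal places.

z = 0.900

p̂ = 63/191 = 0.32984.
Null standard error: √(0.30·0.70/191) = √0.001099476 = 0.033158.
z = (p̂ − p₀)/SE = (0.32984 − 0.30)/0.033158 = 0.900.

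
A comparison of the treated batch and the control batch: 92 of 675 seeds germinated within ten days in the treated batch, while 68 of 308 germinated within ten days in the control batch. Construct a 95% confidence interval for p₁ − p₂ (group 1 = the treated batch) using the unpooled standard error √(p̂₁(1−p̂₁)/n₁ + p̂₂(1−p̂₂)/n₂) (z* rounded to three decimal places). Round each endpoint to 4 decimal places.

p̂₁ = 92/675 = 0.13630, p̂₂ = 68/308 = 0.22078; p̂₁ − p̂₂ = -0.08448.
SE = √(0.000174399 + 0.000558558) = √0.000732957 = 0.027073.
The 95% critical value is z* = 1.960. Margin = 1.960·0.027073 = 0.05306.
CI: -0.08448 ± 0.05306 = (-0.1375, -0.0314).

(-0.1375, -0.0314)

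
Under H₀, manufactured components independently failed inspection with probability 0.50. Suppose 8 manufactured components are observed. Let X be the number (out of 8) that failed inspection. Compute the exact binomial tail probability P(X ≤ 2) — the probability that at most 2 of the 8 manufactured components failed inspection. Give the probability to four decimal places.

P = 0.1445

X is binomial with n = 8 and p = 0.50.
P(X ≤ 2) = C(8,0)·0.50^0·0.50^8 + C(8,1)·0.50^1·0.50^7 + C(8,2)·0.50^2·0.50^6.
= 0.003906 + 0.031250 + 0.109375 = 0.1445.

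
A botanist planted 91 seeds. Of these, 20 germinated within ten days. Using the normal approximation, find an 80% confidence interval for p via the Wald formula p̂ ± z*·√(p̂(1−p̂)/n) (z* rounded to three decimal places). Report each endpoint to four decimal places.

The sample proportion is 20/91 = 0.21978.
Standard error of p̂: √(0.171477/91) = √0.001884361 = 0.043409.
z* = 1.282 at the 80% level.
Margin of error: 1.282 × 0.043409 = 0.05565.
CI: 0.21978 ± 0.05565 = (0.1641, 0.2754).

(0.1641, 0.2754)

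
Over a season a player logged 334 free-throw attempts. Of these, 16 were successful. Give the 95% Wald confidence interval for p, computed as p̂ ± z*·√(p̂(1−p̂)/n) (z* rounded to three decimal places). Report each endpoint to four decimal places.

p̂ = 16/334 = 0.04790.
Standard error of p̂: √(0.045609/334) = √0.000136555 = 0.011686.
For 95% confidence, z* = 1.960.
Margin = 1.960·0.011686 = 0.02290.
Interval: 0.04790 ± 0.02290 → (0.0250, 0.0708).

(0.0250, 0.0708)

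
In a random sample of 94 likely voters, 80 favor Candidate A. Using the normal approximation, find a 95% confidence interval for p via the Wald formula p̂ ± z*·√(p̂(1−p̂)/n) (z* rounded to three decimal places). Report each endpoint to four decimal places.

The sample proportion is 80/94 = 0.85106.
SE(p̂) = √(0.85106·0.14894/94) = 0.036721.
For 95% confidence, z* = 1.960.
Margin = 1.960·0.036721 = 0.07197.
So the interval runs from 0.7791 to 0.9230.

(0.7791, 0.9230)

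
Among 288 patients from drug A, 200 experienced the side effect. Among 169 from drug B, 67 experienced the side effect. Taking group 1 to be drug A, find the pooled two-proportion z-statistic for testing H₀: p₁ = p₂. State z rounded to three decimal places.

p̂₁ = 200/288 = 0.69444, p̂₂ = 67/169 = 0.39645.
Pooled p̂ = (200+67)/(288+169) = 267/457 = 0.58425.
SE = √[p̂(1−p̂)(1/n₁+1/n₂)] = √[0.58425·0.41575·(1/288+1/169)] ≈ 0.047757.
z = 0.29799/0.047757 = 6.240.

z = 6.240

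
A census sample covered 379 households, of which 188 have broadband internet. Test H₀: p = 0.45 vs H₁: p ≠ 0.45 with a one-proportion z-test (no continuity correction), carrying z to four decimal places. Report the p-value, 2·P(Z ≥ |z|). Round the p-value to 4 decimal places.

p̂ = 188/379 = 0.49604.
SE₀ = √(0.45·0.55/379) = 0.025555.
z = (p̂ − p₀)/SE = (188/379 − 0.45)/0.025555 ≈ 1.8017.
From the standard normal, 2·P(Z ≥ |z|) = 0.0716.

p-value = 0.0716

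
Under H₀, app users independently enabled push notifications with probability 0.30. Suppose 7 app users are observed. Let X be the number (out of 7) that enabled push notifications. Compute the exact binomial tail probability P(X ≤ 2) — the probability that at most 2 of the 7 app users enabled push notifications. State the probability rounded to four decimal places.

P = 0.6471

X ~ Binomial(n=7, p=0.30).
P(X ≤ 2) = C(7,0)·0.30^0·0.70^7 + C(7,1)·0.30^1·0.70^6 + C(7,2)·0.30^2·0.70^5.
= 0.082354 + 0.247063 + 0.317652 = 0.6471.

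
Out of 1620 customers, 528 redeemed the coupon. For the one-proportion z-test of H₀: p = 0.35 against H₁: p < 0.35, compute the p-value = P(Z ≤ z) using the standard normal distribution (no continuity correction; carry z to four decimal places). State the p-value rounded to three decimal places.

Sample proportion p̂ = 528/1620 = 0.32593.
Under H₀, SE = √(p₀(1−p₀)/n) = √(0.35·0.65/1620) = √0.000140432 = 0.011850.
Test statistic (full precision, shown to 4 dp): z = (528/1620 − 0.35)/SE₀ ≈ -2.0315.
From the standard normal, P(Z ≤ z) = 0.021.

p-value = 0.021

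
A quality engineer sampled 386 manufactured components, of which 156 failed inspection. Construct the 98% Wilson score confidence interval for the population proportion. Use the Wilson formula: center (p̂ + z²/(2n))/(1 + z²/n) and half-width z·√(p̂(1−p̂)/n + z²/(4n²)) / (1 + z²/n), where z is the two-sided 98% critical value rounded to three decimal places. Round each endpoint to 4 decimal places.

(0.3478, 0.4632)

Here p̂ = 156/386 = 0.40415 and z = 2.326 (z² = 5.410276).
1 + z²/n = 1.014016.
Center = (0.40415 + 0.007008)/1.014016 = 0.40547.
Radicand: p̂(1−p̂)/n + z²/(4n²) = 0.000623865 + 0.000009078 = 0.000632943.
Half-width = z·√(radicand)/denom = 2.326·0.025158/1.014016 = 0.05771.
CI: 0.40547 ± 0.05771 = (0.3478, 0.4632).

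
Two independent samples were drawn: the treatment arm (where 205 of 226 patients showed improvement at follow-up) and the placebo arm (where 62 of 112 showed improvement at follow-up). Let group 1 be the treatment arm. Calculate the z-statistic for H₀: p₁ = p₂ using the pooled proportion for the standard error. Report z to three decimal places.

z = 7.510

p̂₁ = 205/226 = 0.90708, p̂₂ = 62/112 = 0.55357.
Pooled p̂ = (205+62)/(226+112) = 267/338 = 0.78994.
SE = √[p̂(1−p̂)(1/n₁+1/n₂)] = √[0.78994·0.21006·(1/226+1/112)] ≈ 0.047072.
z = (p̂₁ − p̂₂)/SE = (0.90708 − 0.55357)/0.047072 = 0.35351/0.047072 = 7.510.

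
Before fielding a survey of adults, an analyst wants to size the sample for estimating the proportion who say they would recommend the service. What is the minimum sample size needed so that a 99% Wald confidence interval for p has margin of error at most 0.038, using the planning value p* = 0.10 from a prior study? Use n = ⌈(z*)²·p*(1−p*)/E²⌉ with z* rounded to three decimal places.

n = 414

z* = 2.576 at the 99% level.
p*(1−p*) = 0.10·0.90 = 0.0900.
Required n before rounding: 6.635776 × 0.0900 / 0.038² = 413.587.
Rounding up, n = 414.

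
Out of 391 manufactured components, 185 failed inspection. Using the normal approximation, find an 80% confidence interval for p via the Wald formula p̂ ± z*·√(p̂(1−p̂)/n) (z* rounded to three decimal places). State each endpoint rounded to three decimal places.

(0.441, 0.506)

With x = 185 successes in n = 391, p̂ = 0.47315.
SE = √(p̂(1−p̂)/n) = √(0.249279/391) = 0.025250.
z* = 1.282 at the 80% level.
Margin = 1.282·0.025250 = 0.03237.
Interval: 0.47315 ± 0.03237 → (0.441, 0.506).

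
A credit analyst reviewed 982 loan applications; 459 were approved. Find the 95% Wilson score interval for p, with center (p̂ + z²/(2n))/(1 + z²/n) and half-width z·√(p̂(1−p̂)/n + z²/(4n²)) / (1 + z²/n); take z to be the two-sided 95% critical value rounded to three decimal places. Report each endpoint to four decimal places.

p̂ = 459/982 = 0.46741; z = 1.960, so z² = 3.841600.
Denominator 1 + z²/n = 1 + 3.841600/982 = 1.003912.
Adjusted center: (0.46741 + z²/(2n))/1.003912 = 0.46754.
Radicand: p̂(1−p̂)/n + z²/(4n²) = 0.000253501 + 0.000000996 = 0.000254497.
Half-width = z·√(radicand)/denom = 1.960·0.015953/1.003912 = 0.03115.
So the interval runs from 0.4364 to 0.4987.

(0.4364, 0.4987)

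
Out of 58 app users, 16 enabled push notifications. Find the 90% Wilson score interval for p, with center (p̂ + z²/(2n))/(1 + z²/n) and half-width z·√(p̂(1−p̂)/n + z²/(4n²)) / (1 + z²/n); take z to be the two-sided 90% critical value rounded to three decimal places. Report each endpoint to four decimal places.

(0.1910, 0.3807)

Here p̂ = 16/58 = 0.27586 and z = 1.645 (z² = 2.706025).
Denominator 1 + z²/n = 1 + 2.706025/58 = 1.046656.
Adjusted center: (0.27586 + z²/(2n))/1.046656 = 0.28585.
Radicand: p̂(1−p̂)/n + z²/(4n²) = 0.003444176 + 0.000201102 = 0.003645278.
Half-width = 1.645·√0.003645278/1.046656 = 0.09489.
So the interval runs from 0.1910 to 0.3807.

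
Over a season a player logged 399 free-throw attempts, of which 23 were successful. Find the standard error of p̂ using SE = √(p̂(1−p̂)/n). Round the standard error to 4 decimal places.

p̂ = 23/399 = 0.05764.
p̂(1−p̂) = 0.054318.
Dividing by n and taking the root: √0.000136135 = 0.0117.

SE = 0.0117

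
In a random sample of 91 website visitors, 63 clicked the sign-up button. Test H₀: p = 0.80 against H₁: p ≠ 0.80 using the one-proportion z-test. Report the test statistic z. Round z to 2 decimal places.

With x = 63 successes in n = 91, p̂ = 0.69231.
SE₀ = √(0.80·0.20/91) = 0.041931.
Test statistic: z = -0.10769/0.041931 = -2.57.

z = -2.57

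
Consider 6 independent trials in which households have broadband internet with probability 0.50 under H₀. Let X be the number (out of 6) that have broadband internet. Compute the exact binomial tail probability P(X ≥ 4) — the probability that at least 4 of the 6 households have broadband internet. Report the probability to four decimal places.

P = 0.3438

X is binomial with n = 6 and p = 0.50.
P(X ≥ 4) = C(6,4)·0.50^4·0.50^2 + C(6,5)·0.50^5·0.50^1 + C(6,6)·0.50^6·0.50^0.
= 0.234375 + 0.093750 + 0.015625 = 0.3438.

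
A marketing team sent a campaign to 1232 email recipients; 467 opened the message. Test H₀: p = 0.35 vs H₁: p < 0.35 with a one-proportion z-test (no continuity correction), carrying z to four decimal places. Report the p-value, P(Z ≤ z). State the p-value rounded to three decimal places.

p-value = 0.984

Sample proportion p̂ = 467/1232 = 0.37906.
Null standard error: √(0.35·0.65/1232) = √0.000184659 = 0.013589.
Test statistic (full precision, shown to 4 dp): z = (467/1232 − 0.35)/SE₀ ≈ 2.1384.
From the standard normal, P(Z ≤ z) = 0.984.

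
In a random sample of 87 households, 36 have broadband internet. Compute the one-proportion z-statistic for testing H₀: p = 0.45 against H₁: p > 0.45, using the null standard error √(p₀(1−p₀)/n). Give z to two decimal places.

p̂ = 36/87 = 0.41379.
Under H₀, SE = √(p₀(1−p₀)/n) = √(0.45·0.55/87) = √0.002844828 = 0.053337.
z = (p̂ − p₀)/SE = (0.41379 − 0.45)/0.053337 = -0.68.

z = -0.68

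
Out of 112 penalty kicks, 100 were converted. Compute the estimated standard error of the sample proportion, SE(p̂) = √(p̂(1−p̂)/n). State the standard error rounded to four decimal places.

SE = 0.0292

Sample proportion p̂ = 100/112 = 0.89286.
p̂(1−p̂) = 0.89286·0.10714 = 0.095661.
Dividing by n and taking the root: √0.000854116 = 0.0292.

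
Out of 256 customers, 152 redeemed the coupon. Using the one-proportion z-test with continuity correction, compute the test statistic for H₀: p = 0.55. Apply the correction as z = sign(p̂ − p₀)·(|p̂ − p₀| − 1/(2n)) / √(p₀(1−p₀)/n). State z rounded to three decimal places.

The sample proportion is 152/256 = 0.59375. p̂ − p₀ = 0.043750.
1/(2n) = 0.001953.
Corrected numerator: |0.043750| − 0.001953 = 0.041797.
Null standard error: √(0.55·0.45/256) = √0.000966797 = 0.031093.
z = +0.041797/0.031093 = 1.344.

z = 1.344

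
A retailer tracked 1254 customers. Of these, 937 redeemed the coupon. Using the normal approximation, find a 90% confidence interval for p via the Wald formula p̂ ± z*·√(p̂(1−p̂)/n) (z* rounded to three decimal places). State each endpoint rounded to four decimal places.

Sample proportion p̂ = 937/1254 = 0.74721.
SE = √(p̂(1−p̂)/n) = √(0.188888/1254) = 0.012273.
For 90% confidence, z* = 1.645.
Margin of error: 1.645 × 0.012273 = 0.02019.
So the interval runs from 0.7270 to 0.7674.

(0.7270, 0.7674)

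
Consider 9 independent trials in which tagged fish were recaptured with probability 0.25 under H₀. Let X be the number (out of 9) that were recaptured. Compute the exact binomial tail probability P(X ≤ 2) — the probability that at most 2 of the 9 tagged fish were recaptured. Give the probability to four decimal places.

X ~ Binomial(n=9, p=0.25).
P(X ≤ 2) = C(9,0)·0.25^0·0.75^9 + C(9,1)·0.25^1·0.75^8 + C(9,2)·0.25^2·0.75^7.
= 0.075085 + 0.225254 + 0.300339 = 0.6007.

P = 0.6007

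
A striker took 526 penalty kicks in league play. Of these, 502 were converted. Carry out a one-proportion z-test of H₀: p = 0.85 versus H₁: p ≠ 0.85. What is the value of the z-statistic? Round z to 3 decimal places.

z = 6.704

Sample proportion p̂ = 502/526 = 0.95437.
Under H₀, SE = √(p₀(1−p₀)/n) = √(0.85·0.15/526) = √0.000242395 = 0.015569.
Test statistic: z = 0.10437/0.015569 = 6.704.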